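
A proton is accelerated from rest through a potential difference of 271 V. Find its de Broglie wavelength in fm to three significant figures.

λ = 1740 fm

KE = eV = 1.602 × 10⁻¹⁹ × 271.0 = 4.341 × 10⁻¹⁷ J.
p = √(2mKE) = √(2 × 1.673 × 10⁻²⁷ × 4.341 × 10⁻¹⁷) = 3.811 × 10⁻²² kg·m/s.
λ = h/p = 6.626 × 10⁻³⁴ / 3.811 × 10⁻²² = 1.74 × 10⁻¹² m = 1740 fm.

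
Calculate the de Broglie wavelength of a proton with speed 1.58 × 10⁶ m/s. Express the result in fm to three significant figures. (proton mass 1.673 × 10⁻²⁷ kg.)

p = mv = 1.673 × 10⁻²⁷ × 1.58 × 10⁶ = 2.643 × 10⁻²¹ kg·m/s.
λ = h/p = 6.626 × 10⁻³⁴ / 2.643 × 10⁻²¹ = 2.51 × 10⁻¹³ m = 251 fm.

λ = 251 fm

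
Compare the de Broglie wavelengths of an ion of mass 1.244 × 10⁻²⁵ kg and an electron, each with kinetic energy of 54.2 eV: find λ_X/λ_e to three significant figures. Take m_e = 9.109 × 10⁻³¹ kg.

λ_X/λ_e = 2.71 × 10⁻³

At fixed KE, p = √(2mKE) so λ = h/p ∝ 1/√m.
λ_X/λ_e = √(m_e/m_X) = √(9.109 × 10⁻³¹/1.244 × 10⁻²⁵) = √(7.322 × 10⁻⁶) = 2.71 × 10⁻³.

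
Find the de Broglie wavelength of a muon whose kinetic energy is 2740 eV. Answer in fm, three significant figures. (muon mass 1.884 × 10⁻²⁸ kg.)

KE = 2740 eV = 4.389 × 10⁻¹⁶ J.
p = √(2mKE) = √(2 × 1.884 × 10⁻²⁸ × 4.389 × 10⁻¹⁶) = 4.067 × 10⁻²² kg·m/s.
λ = h/p = 6.626 × 10⁻³⁴ / 4.067 × 10⁻²² = 1.63 × 10⁻¹² m = 1630 fm.

λ = 1630 fm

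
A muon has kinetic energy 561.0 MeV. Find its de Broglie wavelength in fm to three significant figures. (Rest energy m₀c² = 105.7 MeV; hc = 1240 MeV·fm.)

Total energy E = KE + m₀c² = 561.0 + 105.7 = 666.7 MeV.
(pc)² = E² − (m₀c²)² = (666.7)² − (105.7)² = 4.333 × 10⁵ MeV², so pc = 658.3 MeV.
λ = hc/(pc) = 1240 MeV·fm / 658.3 MeV = 1.88 fm.

λ = 1.88 fm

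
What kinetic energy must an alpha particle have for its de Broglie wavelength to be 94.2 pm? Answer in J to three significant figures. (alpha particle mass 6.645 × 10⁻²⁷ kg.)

p = h/λ = 6.626 × 10⁻³⁴ / 9.420 × 10⁻¹¹ = 7.034 × 10⁻²⁴ kg·m/s.
KE = p²/(2m) = (7.034 × 10⁻²⁴)² / (2 × 6.645 × 10⁻²⁷) = 3.723 × 10⁻²¹ J = 3.72 × 10⁻²¹ J.

KE = 3.72 × 10⁻²¹ J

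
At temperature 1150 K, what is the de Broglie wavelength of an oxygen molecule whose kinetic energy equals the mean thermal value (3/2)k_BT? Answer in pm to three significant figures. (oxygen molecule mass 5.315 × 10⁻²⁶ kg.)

KE = (3/2)k_BT = 1.5 × 1.381 × 10⁻²³ × 1150 = 2.382 × 10⁻²⁰ J.
p = √(2mKE) = √(2 × 5.315 × 10⁻²⁶ × 2.382 × 10⁻²⁰) = 5.032 × 10⁻²³ kg·m/s.
λ = h/p = 1.32 × 10⁻¹¹ m = 13.2 pm.

λ = 13.2 pm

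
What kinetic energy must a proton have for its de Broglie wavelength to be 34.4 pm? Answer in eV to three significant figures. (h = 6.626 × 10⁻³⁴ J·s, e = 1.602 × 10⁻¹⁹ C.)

KE = 0.692 eV

p = h/λ = 6.626 × 10⁻³⁴ / 3.440 × 10⁻¹¹ = 1.926 × 10⁻²³ kg·m/s.
KE = p²/(2m) = (1.926 × 10⁻²³)² / (2 × 1.673 × 10⁻²⁷) = 1.109 × 10⁻¹⁹ J = 0.692 eV.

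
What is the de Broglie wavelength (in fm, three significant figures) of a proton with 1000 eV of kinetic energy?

λ = 905 fm

KE = 1000 eV = 1.602 × 10⁻¹⁶ J.
p = √(2mKE) = √(2 × 1.673 × 10⁻²⁷ × 1.602 × 10⁻¹⁶) = 7.321 × 10⁻²² kg·m/s.
λ = h/p = 6.626 × 10⁻³⁴ / 7.321 × 10⁻²² = 9.05 × 10⁻¹³ m = 905 fm.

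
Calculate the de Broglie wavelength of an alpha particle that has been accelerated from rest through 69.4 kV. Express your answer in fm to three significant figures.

λ = 38.5 fm

KE = 2eV = 2 × 1.602 × 10⁻¹⁹ × 6.940 × 10⁴ = 2.224 × 10⁻¹⁴ J.
p = √(2mKE) = √(2 × 6.645 × 10⁻²⁷ × 2.224 × 10⁻¹⁴) = 1.719 × 10⁻²⁰ kg·m/s.
λ = h/p = 6.626 × 10⁻³⁴ / 1.719 × 10⁻²⁰ = 3.85 × 10⁻¹⁴ m = 38.5 fm.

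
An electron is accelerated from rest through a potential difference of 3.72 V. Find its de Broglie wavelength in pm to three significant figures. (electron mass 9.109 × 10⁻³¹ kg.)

λ = 636 pm

KE = eV = 1.602 × 10⁻¹⁹ × 3.720 = 5.959 × 10⁻¹⁹ J.
p = √(2mKE) = √(2 × 9.109 × 10⁻³¹ × 5.959 × 10⁻¹⁹) = 1.042 × 10⁻²⁴ kg·m/s.
λ = h/p = 6.626 × 10⁻³⁴ / 1.042 × 10⁻²⁴ = 6.36 × 10⁻¹⁰ m = 636 pm.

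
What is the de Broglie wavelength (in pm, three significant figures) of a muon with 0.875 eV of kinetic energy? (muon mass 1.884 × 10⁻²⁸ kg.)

λ = 91.2 pm

KE = 0.875 eV = 1.402 × 10⁻¹⁹ J.
p = √(2mKE) = √(2 × 1.884 × 10⁻²⁸ × 1.402 × 10⁻¹⁹) = 7.268 × 10⁻²⁴ kg·m/s.
λ = h/p = 6.626 × 10⁻³⁴ / 7.268 × 10⁻²⁴ = 9.12 × 10⁻¹¹ m = 91.2 pm.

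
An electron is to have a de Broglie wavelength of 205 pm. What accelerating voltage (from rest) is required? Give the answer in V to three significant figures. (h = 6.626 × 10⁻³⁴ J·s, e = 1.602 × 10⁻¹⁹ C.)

V = 35.8 V

p = h/λ = 6.626 × 10⁻³⁴ / 2.050 × 10⁻¹⁰ = 3.232 × 10⁻²⁴ kg·m/s.
KE = p²/(2m) = 5.734 × 10⁻¹⁸ J.
V = KE/e = 5.734 × 10⁻¹⁸ / (1.602 × 10⁻¹⁹) = 35.8 V.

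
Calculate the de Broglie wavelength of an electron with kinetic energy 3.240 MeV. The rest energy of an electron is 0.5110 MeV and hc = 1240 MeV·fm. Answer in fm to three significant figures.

Total energy E = KE + m₀c² = 3.240 + 0.5110 = 3.7510 MeV.
(pc)² = E² − (m₀c²)² = (3.7510)² − (0.5110)² = 13.81 MeV², so pc = 3.716 MeV.
λ = hc/(pc) = 1240 MeV·fm / 3.716 MeV = 334 fm.

λ = 334 fm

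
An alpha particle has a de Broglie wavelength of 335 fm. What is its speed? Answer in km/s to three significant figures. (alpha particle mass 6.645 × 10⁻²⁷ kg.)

p = h/λ = 6.626 × 10⁻³⁴ / 3.350 × 10⁻¹³ = 1.978 × 10⁻²¹ kg·m/s.
v = p/m = 1.978 × 10⁻²¹ / 6.645 × 10⁻²⁷ = 2.98 × 10⁵ m/s = 298 km/s.

v = 298 km/s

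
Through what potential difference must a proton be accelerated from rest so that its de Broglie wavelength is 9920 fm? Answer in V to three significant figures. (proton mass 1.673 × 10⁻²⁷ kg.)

V = 8.32 V

p = h/λ = 6.626 × 10⁻³⁴ / 9.920 × 10⁻¹² = 6.679 × 10⁻²³ kg·m/s.
KE = p²/(2m) = 1.333 × 10⁻¹⁸ J.
V = KE/e = 1.333 × 10⁻¹⁸ / (1.602 × 10⁻¹⁹) = 8.32 V.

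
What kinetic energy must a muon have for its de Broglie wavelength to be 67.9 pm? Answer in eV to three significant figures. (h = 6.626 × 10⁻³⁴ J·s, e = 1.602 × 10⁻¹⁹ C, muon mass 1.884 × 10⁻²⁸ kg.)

p = h/λ = 6.626 × 10⁻³⁴ / 6.790 × 10⁻¹¹ = 9.758 × 10⁻²⁴ kg·m/s.
KE = p²/(2m) = (9.758 × 10⁻²⁴)² / (2 × 1.884 × 10⁻²⁸) = 2.527 × 10⁻¹⁹ J = 1.58 eV.

KE = 1.58 eV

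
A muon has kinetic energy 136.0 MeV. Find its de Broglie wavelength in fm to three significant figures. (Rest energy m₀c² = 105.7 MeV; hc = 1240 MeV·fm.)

λ = 5.70 fm

Total energy E = KE + m₀c² = 136.0 + 105.7 = 241.7 MeV.
(pc)² = E² − (m₀c²)² = (241.7)² − (105.7)² = 4.725 × 10⁴ MeV², so pc = 217.4 MeV.
λ = hc/(pc) = 1240 MeV·fm / 217.4 MeV = 5.70 fm.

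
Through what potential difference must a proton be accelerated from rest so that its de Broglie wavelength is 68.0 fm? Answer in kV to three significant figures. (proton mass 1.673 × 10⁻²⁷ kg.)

V = 177 kV

p = h/λ = 6.626 × 10⁻³⁴ / 6.800 × 10⁻¹⁴ = 9.744 × 10⁻²¹ kg·m/s.
KE = p²/(2m) = 2.838 × 10⁻¹⁴ J.
V = KE/e = 2.838 × 10⁻¹⁴ / (1.602 × 10⁻¹⁹) = 177 kV.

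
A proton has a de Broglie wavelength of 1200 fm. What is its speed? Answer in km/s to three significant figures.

v = 330 km/s

p = h/λ = 6.626 × 10⁻³⁴ / 1.200 × 10⁻¹² = 5.522 × 10⁻²² kg·m/s.
v = p/m = 5.522 × 10⁻²² / 1.673 × 10⁻²⁷ = 3.30 × 10⁵ m/s = 330 km/s.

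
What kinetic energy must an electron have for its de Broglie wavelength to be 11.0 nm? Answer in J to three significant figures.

KE = 1.99 × 10⁻²¹ J

p = h/λ = 6.626 × 10⁻³⁴ / 1.100 × 10⁻⁸ = 6.024 × 10⁻²⁶ kg·m/s.
KE = p²/(2m) = (6.024 × 10⁻²⁶)² / (2 × 9.109 × 10⁻³¹) = 1.992 × 10⁻²¹ J = 1.99 × 10⁻²¹ J.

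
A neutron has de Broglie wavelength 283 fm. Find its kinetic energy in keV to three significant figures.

KE = 10.2 keV

p = h/λ = 6.626 × 10⁻³⁴ / 2.830 × 10⁻¹³ = 2.341 × 10⁻²¹ kg·m/s.
KE = p²/(2m) = (2.341 × 10⁻²¹)² / (2 × 1.675 × 10⁻²⁷) = 1.636 × 10⁻¹⁵ J = 10.2 keV.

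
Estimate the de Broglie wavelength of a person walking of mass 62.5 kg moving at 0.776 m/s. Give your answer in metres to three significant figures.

p = mv = 62.5 × 0.776 = 4.850 × 10¹ kg·m/s.
λ = h/p = 6.626 × 10⁻³⁴ / 4.850 × 10¹ = 1.37 × 10⁻³⁵ m.

λ = 1.37 × 10⁻³⁵ m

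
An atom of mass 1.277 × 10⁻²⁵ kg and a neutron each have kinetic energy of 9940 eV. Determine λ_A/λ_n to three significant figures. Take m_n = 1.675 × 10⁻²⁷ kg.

At fixed KE, p = √(2mKE) so λ = h/p ∝ 1/√m.
λ_A/λ_n = √(m_n/m_A) = √(1.675 × 10⁻²⁷/1.277 × 10⁻²⁵) = √(0.01312) = 0.115.

λ_A/λ_n = 0.115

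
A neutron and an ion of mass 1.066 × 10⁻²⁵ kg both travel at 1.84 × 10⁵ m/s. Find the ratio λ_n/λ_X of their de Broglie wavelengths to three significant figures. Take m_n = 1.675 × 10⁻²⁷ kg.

At fixed v, p = mv so λ = h/(mv) ∝ 1/m.
λ_n/λ_X = m_X/m_n = 1.066 × 10⁻²⁵/1.675 × 10⁻²⁷ = 63.6.

λ_n/λ_X = 63.6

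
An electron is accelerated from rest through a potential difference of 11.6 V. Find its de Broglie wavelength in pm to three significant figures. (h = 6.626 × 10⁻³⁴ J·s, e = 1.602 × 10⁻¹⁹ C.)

KE = eV = 1.602 × 10⁻¹⁹ × 11.60 = 1.858 × 10⁻¹⁸ J.
p = √(2mKE) = √(2 × 9.109 × 10⁻³¹ × 1.858 × 10⁻¹⁸) = 1.840 × 10⁻²⁴ kg·m/s.
λ = h/p = 6.626 × 10⁻³⁴ / 1.840 × 10⁻²⁴ = 3.60 × 10⁻¹⁰ m = 360 pm.

λ = 360 pm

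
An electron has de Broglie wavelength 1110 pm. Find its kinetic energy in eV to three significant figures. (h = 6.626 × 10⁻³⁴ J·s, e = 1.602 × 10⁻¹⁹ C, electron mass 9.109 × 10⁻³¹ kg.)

p = h/λ = 6.626 × 10⁻³⁴ / 1.110 × 10⁻⁹ = 5.969 × 10⁻²⁵ kg·m/s.
KE = p²/(2m) = (5.969 × 10⁻²⁵)² / (2 × 9.109 × 10⁻³¹) = 1.956 × 10⁻¹⁹ J = 1.22 eV.

KE = 1.22 eV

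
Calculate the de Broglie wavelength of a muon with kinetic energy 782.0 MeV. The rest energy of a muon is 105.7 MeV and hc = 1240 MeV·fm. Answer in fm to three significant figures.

Total energy E = KE + m₀c² = 782.0 + 105.7 = 887.7 MeV.
(pc)² = E² − (m₀c²)² = (887.7)² − (105.7)² = 7.768 × 10⁵ MeV², so pc = 881.4 MeV.
λ = hc/(pc) = 1240 MeV·fm / 881.4 MeV = 1.41 fm.

λ = 1.41 fm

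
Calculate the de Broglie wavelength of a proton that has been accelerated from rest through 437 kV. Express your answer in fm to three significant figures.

λ = 43.3 fm

KE = eV = 1.602 × 10⁻¹⁹ × 4.370 × 10⁵ = 7.001 × 10⁻¹⁴ J.
p = √(2mKE) = √(2 × 1.673 × 10⁻²⁷ × 7.001 × 10⁻¹⁴) = 1.531 × 10⁻²⁰ kg·m/s.
λ = h/p = 6.626 × 10⁻³⁴ / 1.531 × 10⁻²⁰ = 4.33 × 10⁻¹⁴ m = 43.3 fm.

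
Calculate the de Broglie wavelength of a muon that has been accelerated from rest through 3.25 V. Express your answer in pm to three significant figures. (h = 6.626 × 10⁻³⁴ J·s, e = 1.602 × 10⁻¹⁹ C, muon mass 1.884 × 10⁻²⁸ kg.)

KE = eV = 1.602 × 10⁻¹⁹ × 3.250 = 5.207 × 10⁻¹⁹ J.
p = √(2mKE) = √(2 × 1.884 × 10⁻²⁸ × 5.207 × 10⁻¹⁹) = 1.401 × 10⁻²³ kg·m/s.
λ = h/p = 6.626 × 10⁻³⁴ / 1.401 × 10⁻²³ = 4.73 × 10⁻¹¹ m = 47.3 pm.

λ = 47.3 pm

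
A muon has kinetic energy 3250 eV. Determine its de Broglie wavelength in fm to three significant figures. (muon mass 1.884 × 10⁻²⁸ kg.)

KE = 3250 eV = 5.207 × 10⁻¹⁶ J.
p = √(2mKE) = √(2 × 1.884 × 10⁻²⁸ × 5.207 × 10⁻¹⁶) = 4.429 × 10⁻²² kg·m/s.
λ = h/p = 6.626 × 10⁻³⁴ / 4.429 × 10⁻²² = 1.50 × 10⁻¹² m = 1500 fm.

λ = 1500 fm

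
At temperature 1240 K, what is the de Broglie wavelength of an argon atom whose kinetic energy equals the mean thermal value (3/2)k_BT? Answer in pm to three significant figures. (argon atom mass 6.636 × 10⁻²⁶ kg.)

λ = 11.3 pm

KE = (3/2)k_BT = 1.5 × 1.381 × 10⁻²³ × 1240 = 2.569 × 10⁻²⁰ J.
p = √(2mKE) = √(2 × 6.636 × 10⁻²⁶ × 2.569 × 10⁻²⁰) = 5.839 × 10⁻²³ kg·m/s.
λ = h/p = 1.13 × 10⁻¹¹ m = 11.3 pm.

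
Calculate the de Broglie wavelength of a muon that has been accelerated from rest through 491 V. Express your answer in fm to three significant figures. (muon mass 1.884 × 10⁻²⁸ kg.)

KE = eV = 1.602 × 10⁻¹⁹ × 491.0 = 7.866 × 10⁻¹⁷ J.
p = √(2mKE) = √(2 × 1.884 × 10⁻²⁸ × 7.866 × 10⁻¹⁷) = 1.722 × 10⁻²² kg·m/s.
λ = h/p = 6.626 × 10⁻³⁴ / 1.722 × 10⁻²² = 3.85 × 10⁻¹² m = 3850 fm.

λ = 3850 fm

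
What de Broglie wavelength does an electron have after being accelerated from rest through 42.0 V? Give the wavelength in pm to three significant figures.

λ = 189 pm

KE = eV = 1.602 × 10⁻¹⁹ × 42.00 = 6.728 × 10⁻¹⁸ J.
p = √(2mKE) = √(2 × 9.109 × 10⁻³¹ × 6.728 × 10⁻¹⁸) = 3.501 × 10⁻²⁴ kg·m/s.
λ = h/p = 6.626 × 10⁻³⁴ / 3.501 × 10⁻²⁴ = 1.89 × 10⁻¹⁰ m = 189 pm.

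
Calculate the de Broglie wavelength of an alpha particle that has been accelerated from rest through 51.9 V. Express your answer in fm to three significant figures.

λ = 1410 fm

KE = 2eV = 2 × 1.602 × 10⁻¹⁹ × 51.90 = 1.663 × 10⁻¹⁷ J.
p = √(2mKE) = √(2 × 6.645 × 10⁻²⁷ × 1.663 × 10⁻¹⁷) = 4.701 × 10⁻²² kg·m/s.
λ = h/p = 6.626 × 10⁻³⁴ / 4.701 × 10⁻²² = 1.41 × 10⁻¹² m = 1410 fm.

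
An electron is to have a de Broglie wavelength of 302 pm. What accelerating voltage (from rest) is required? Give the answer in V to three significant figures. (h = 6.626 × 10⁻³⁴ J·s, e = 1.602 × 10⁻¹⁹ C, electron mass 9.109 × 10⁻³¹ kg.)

p = h/λ = 6.626 × 10⁻³⁴ / 3.020 × 10⁻¹⁰ = 2.194 × 10⁻²⁴ kg·m/s.
KE = p²/(2m) = 2.642 × 10⁻¹⁸ J.
V = KE/e = 2.642 × 10⁻¹⁸ / (1.602 × 10⁻¹⁹) = 16.5 V.

V = 16.5 V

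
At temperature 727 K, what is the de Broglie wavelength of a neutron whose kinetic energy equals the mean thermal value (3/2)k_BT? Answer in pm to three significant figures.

KE = (3/2)k_BT = 1.5 × 1.381 × 10⁻²³ × 727 = 1.506 × 10⁻²⁰ J.
p = √(2mKE) = √(2 × 1.675 × 10⁻²⁷ × 1.506 × 10⁻²⁰) = 7.103 × 10⁻²⁴ kg·m/s.
λ = h/p = 9.33 × 10⁻¹¹ m = 93.3 pm.

λ = 93.3 pm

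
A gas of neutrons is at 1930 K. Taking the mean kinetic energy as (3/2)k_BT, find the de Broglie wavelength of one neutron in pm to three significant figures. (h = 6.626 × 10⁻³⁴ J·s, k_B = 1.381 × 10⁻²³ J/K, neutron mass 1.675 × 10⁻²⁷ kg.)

λ = 57.3 pm

KE = (3/2)k_BT = 1.5 × 1.381 × 10⁻²³ × 1930 = 3.998 × 10⁻²⁰ J.
p = √(2mKE) = √(2 × 1.675 × 10⁻²⁷ × 3.998 × 10⁻²⁰) = 1.157 × 10⁻²³ kg·m/s.
λ = h/p = 5.73 × 10⁻¹¹ m = 57.3 pm.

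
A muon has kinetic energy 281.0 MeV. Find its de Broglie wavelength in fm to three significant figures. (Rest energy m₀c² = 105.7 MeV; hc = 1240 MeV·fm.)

Total energy E = KE + m₀c² = 281.0 + 105.7 = 386.7 MeV.
(pc)² = E² − (m₀c²)² = (386.7)² − (105.7)² = 1.384 × 10⁵ MeV², so pc = 372.0 MeV.
λ = hc/(pc) = 1240 MeV·fm / 372.0 MeV = 3.33 fm.

λ = 3.33 fm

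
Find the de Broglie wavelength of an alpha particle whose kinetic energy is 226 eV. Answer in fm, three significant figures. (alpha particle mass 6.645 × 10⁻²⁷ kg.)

KE = 226 eV = 3.621 × 10⁻¹⁷ J.
p = √(2mKE) = √(2 × 6.645 × 10⁻²⁷ × 3.621 × 10⁻¹⁷) = 6.937 × 10⁻²² kg·m/s.
λ = h/p = 6.626 × 10⁻³⁴ / 6.937 × 10⁻²² = 9.55 × 10⁻¹³ m = 955 fm.

λ = 955 fm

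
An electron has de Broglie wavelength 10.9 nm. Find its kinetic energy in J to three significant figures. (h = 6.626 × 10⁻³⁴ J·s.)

p = h/λ = 6.626 × 10⁻³⁴ / 1.090 × 10⁻⁸ = 6.079 × 10⁻²⁶ kg·m/s.
KE = p²/(2m) = (6.079 × 10⁻²⁶)² / (2 × 9.109 × 10⁻³¹) = 2.028 × 10⁻²¹ J = 2.03 × 10⁻²¹ J.

KE = 2.03 × 10⁻²¹ J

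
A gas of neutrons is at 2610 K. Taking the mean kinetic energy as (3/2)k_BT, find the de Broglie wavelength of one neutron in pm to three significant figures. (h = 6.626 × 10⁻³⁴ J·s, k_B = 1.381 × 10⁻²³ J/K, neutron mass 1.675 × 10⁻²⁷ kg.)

λ = 49.2 pm

KE = (3/2)k_BT = 1.5 × 1.381 × 10⁻²³ × 2610 = 5.407 × 10⁻²⁰ J.
p = √(2mKE) = √(2 × 1.675 × 10⁻²⁷ × 5.407 × 10⁻²⁰) = 1.346 × 10⁻²³ kg·m/s.
λ = h/p = 4.92 × 10⁻¹¹ m = 49.2 pm.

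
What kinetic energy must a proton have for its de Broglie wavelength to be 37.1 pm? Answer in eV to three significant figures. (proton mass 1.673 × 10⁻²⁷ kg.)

p = h/λ = 6.626 × 10⁻³⁴ / 3.710 × 10⁻¹¹ = 1.786 × 10⁻²³ kg·m/s.
KE = p²/(2m) = (1.786 × 10⁻²³)² / (2 × 1.673 × 10⁻²⁷) = 9.533 × 10⁻²⁰ J = 0.595 eV.

KE = 0.595 eV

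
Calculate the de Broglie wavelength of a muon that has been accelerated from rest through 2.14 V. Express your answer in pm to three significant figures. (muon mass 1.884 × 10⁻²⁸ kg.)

KE = eV = 1.602 × 10⁻¹⁹ × 2.140 = 3.428 × 10⁻¹⁹ J.
p = √(2mKE) = √(2 × 1.884 × 10⁻²⁸ × 3.428 × 10⁻¹⁹) = 1.137 × 10⁻²³ kg·m/s.
λ = h/p = 6.626 × 10⁻³⁴ / 1.137 × 10⁻²³ = 5.83 × 10⁻¹¹ m = 58.3 pm.

λ = 58.3 pm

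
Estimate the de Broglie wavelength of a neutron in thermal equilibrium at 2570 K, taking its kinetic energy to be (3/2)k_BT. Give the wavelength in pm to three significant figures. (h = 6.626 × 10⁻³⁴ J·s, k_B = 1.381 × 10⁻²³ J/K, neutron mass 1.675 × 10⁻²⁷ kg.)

λ = 49.6 pm

KE = (3/2)k_BT = 1.5 × 1.381 × 10⁻²³ × 2570 = 5.324 × 10⁻²⁰ J.
p = √(2mKE) = √(2 × 1.675 × 10⁻²⁷ × 5.324 × 10⁻²⁰) = 1.335 × 10⁻²³ kg·m/s.
λ = h/p = 4.96 × 10⁻¹¹ m = 49.6 pm.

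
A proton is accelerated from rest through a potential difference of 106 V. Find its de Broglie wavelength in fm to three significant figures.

KE = eV = 1.602 × 10⁻¹⁹ × 106.0 = 1.698 × 10⁻¹⁷ J.
p = √(2mKE) = √(2 × 1.673 × 10⁻²⁷ × 1.698 × 10⁻¹⁷) = 2.384 × 10⁻²² kg·m/s.
λ = h/p = 6.626 × 10⁻³⁴ / 2.384 × 10⁻²² = 2.78 × 10⁻¹² m = 2780 fm.

λ = 2780 fm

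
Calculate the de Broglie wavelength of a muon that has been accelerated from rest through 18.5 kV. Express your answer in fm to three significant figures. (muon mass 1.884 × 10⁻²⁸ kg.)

KE = eV = 1.602 × 10⁻¹⁹ × 1.850 × 10⁴ = 2.964 × 10⁻¹⁵ J.
p = √(2mKE) = √(2 × 1.884 × 10⁻²⁸ × 2.964 × 10⁻¹⁵) = 1.057 × 10⁻²¹ kg·m/s.
λ = h/p = 6.626 × 10⁻³⁴ / 1.057 × 10⁻²¹ = 6.27 × 10⁻¹³ m = 627 fm.

λ = 627 fm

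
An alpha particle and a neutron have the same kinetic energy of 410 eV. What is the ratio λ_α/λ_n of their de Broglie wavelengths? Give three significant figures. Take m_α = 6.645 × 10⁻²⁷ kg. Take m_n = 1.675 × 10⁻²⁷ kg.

At fixed KE, p = √(2mKE) so λ = h/p ∝ 1/√m.
λ_α/λ_n = √(m_n/m_α) = √(1.675 × 10⁻²⁷/6.645 × 10⁻²⁷) = √(0.2521) = 0.502.

λ_α/λ_n = 0.502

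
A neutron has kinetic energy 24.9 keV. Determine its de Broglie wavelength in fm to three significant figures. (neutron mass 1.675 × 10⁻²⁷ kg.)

λ = 181 fm

KE = 24.9 keV = 3.989 × 10⁻¹⁵ J.
p = √(2mKE) = √(2 × 1.675 × 10⁻²⁷ × 3.989 × 10⁻¹⁵) = 3.656 × 10⁻²¹ kg·m/s.
λ = h/p = 6.626 × 10⁻³⁴ / 3.656 × 10⁻²¹ = 1.81 × 10⁻¹³ m = 181 fm.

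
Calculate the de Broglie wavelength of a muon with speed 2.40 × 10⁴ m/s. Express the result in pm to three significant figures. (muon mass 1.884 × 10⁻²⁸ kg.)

λ = 147 pm

p = mv = 1.884 × 10⁻²⁸ × 2.40 × 10⁴ = 4.522 × 10⁻²⁴ kg·m/s.
λ = h/p = 6.626 × 10⁻³⁴ / 4.522 × 10⁻²⁴ = 1.47 × 10⁻¹⁰ m = 147 pm.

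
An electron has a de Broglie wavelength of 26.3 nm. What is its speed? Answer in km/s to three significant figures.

p = h/λ = 6.626 × 10⁻³⁴ / 2.630 × 10⁻⁸ = 2.519 × 10⁻²⁶ kg·m/s.
v = p/m = 2.519 × 10⁻²⁶ / 9.109 × 10⁻³¹ = 2.77 × 10⁴ m/s = 27.7 km/s.

v = 27.7 km/s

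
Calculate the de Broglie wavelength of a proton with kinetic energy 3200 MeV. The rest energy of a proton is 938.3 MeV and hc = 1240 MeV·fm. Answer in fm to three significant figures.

λ = 0.308 fm

Total energy E = KE + m₀c² = 3200 + 938.3 = 4138.3 MeV.
(pc)² = E² − (m₀c²)² = (4138.3)² − (938.3)² = 1.625 × 10⁷ MeV², so pc = 4031 MeV.
λ = hc/(pc) = 1240 MeV·fm / 4031 MeV = 0.308 fm.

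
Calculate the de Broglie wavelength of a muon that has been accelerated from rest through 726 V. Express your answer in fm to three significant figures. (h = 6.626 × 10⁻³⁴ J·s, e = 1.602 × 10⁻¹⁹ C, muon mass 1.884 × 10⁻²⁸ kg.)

λ = 3170 fm

KE = eV = 1.602 × 10⁻¹⁹ × 726.0 = 1.163 × 10⁻¹⁶ J.
p = √(2mKE) = √(2 × 1.884 × 10⁻²⁸ × 1.163 × 10⁻¹⁶) = 2.093 × 10⁻²² kg·m/s.
λ = h/p = 6.626 × 10⁻³⁴ / 2.093 × 10⁻²² = 3.17 × 10⁻¹² m = 3170 fm.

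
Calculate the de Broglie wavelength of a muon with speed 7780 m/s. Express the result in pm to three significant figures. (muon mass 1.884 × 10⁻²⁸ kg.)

p = mv = 1.884 × 10⁻²⁸ × 7780 = 1.466 × 10⁻²⁴ kg·m/s.
λ = h/p = 6.626 × 10⁻³⁴ / 1.466 × 10⁻²⁴ = 4.52 × 10⁻¹⁰ m = 452 pm.

λ = 452 pm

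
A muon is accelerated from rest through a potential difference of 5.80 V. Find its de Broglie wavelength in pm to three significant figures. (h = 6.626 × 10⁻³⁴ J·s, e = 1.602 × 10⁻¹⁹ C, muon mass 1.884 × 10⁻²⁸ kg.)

KE = eV = 1.602 × 10⁻¹⁹ × 5.800 = 9.292 × 10⁻¹⁹ J.
p = √(2mKE) = √(2 × 1.884 × 10⁻²⁸ × 9.292 × 10⁻¹⁹) = 1.871 × 10⁻²³ kg·m/s.
λ = h/p = 6.626 × 10⁻³⁴ / 1.871 × 10⁻²³ = 3.54 × 10⁻¹¹ m = 35.4 pm.

λ = 35.4 pm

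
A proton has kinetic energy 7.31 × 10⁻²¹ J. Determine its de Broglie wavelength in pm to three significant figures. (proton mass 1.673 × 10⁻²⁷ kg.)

p = √(2mKE) = √(2 × 1.673 × 10⁻²⁷ × 7.310 × 10⁻²¹) = 4.946 × 10⁻²⁴ kg·m/s.
λ = h/p = 6.626 × 10⁻³⁴ / 4.946 × 10⁻²⁴ = 1.34 × 10⁻¹⁰ m = 134 pm.

λ = 134 pm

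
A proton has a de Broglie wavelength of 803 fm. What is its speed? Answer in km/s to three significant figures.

p = h/λ = 6.626 × 10⁻³⁴ / 8.030 × 10⁻¹³ = 8.252 × 10⁻²² kg·m/s.
v = p/m = 8.252 × 10⁻²² / 1.673 × 10⁻²⁷ = 4.93 × 10⁵ m/s = 493 km/s.

v = 493 km/s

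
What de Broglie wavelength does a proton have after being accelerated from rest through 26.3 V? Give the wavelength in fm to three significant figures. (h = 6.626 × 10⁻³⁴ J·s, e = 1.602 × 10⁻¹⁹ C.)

λ = 5580 fm

KE = eV = 1.602 × 10⁻¹⁹ × 26.30 = 4.213 × 10⁻¹⁸ J.
p = √(2mKE) = √(2 × 1.673 × 10⁻²⁷ × 4.213 × 10⁻¹⁸) = 1.187 × 10⁻²² kg·m/s.
λ = h/p = 6.626 × 10⁻³⁴ / 1.187 × 10⁻²² = 5.58 × 10⁻¹² m = 5580 fm.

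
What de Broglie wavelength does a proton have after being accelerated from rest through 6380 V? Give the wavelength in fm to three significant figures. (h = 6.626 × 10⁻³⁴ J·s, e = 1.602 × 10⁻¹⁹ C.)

λ = 358 fm

KE = eV = 1.602 × 10⁻¹⁹ × 6380 = 1.022 × 10⁻¹⁵ J.
p = √(2mKE) = √(2 × 1.673 × 10⁻²⁷ × 1.022 × 10⁻¹⁵) = 1.849 × 10⁻²¹ kg·m/s.
λ = h/p = 6.626 × 10⁻³⁴ / 1.849 × 10⁻²¹ = 3.58 × 10⁻¹³ m = 358 fm.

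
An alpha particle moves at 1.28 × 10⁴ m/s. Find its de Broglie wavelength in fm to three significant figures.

λ = 7790 fm

p = mv = 6.645 × 10⁻²⁷ × 1.28 × 10⁴ = 8.506 × 10⁻²³ kg·m/s.
λ = h/p = 6.626 × 10⁻³⁴ / 8.506 × 10⁻²³ = 7.79 × 10⁻¹² m = 7790 fm.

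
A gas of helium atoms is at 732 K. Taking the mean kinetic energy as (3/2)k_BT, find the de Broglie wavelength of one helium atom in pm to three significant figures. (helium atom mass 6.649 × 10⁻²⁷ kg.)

λ = 46.7 pm

KE = (3/2)k_BT = 1.5 × 1.381 × 10⁻²³ × 732 = 1.516 × 10⁻²⁰ J.
p = √(2mKE) = √(2 × 6.649 × 10⁻²⁷ × 1.516 × 10⁻²⁰) = 1.420 × 10⁻²³ kg·m/s.
λ = h/p = 4.67 × 10⁻¹¹ m = 46.7 pm.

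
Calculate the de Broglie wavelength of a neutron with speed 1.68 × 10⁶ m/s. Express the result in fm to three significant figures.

p = mv = 1.675 × 10⁻²⁷ × 1.68 × 10⁶ = 2.814 × 10⁻²¹ kg·m/s.
λ = h/p = 6.626 × 10⁻³⁴ / 2.814 × 10⁻²¹ = 2.35 × 10⁻¹³ m = 235 fm.

λ = 235 fm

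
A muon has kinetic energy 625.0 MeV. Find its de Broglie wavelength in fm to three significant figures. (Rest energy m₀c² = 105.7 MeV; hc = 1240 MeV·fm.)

Total energy E = KE + m₀c² = 625.0 + 105.7 = 730.7 MeV.
(pc)² = E² − (m₀c²)² = (730.7)² − (105.7)² = 5.228 × 10⁵ MeV², so pc = 723.0 MeV.
λ = hc/(pc) = 1240 MeV·fm / 723.0 MeV = 1.72 fm.

λ = 1.72 fm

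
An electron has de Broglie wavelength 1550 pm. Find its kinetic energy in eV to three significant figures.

KE = 0.626 eV

p = h/λ = 6.626 × 10⁻³⁴ / 1.550 × 10⁻⁹ = 4.275 × 10⁻²⁵ kg·m/s.
KE = p²/(2m) = (4.275 × 10⁻²⁵)² / (2 × 9.109 × 10⁻³¹) = 1.003 × 10⁻¹⁹ J = 0.626 eV.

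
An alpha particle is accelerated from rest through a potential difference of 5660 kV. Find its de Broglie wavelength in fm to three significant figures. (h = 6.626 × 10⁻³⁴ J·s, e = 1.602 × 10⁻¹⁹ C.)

KE = 2eV = 2 × 1.602 × 10⁻¹⁹ × 5.660 × 10⁶ = 1.813 × 10⁻¹² J.
p = √(2mKE) = √(2 × 6.645 × 10⁻²⁷ × 1.813 × 10⁻¹²) = 1.552 × 10⁻¹⁹ kg·m/s.
λ = h/p = 6.626 × 10⁻³⁴ / 1.552 × 10⁻¹⁹ = 4.27 × 10⁻¹⁵ m = 4.27 fm.

λ = 4.27 fm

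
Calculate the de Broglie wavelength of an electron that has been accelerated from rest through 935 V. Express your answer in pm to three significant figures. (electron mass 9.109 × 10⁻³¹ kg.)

KE = eV = 1.602 × 10⁻¹⁹ × 935.0 = 1.498 × 10⁻¹⁶ J.
p = √(2mKE) = √(2 × 9.109 × 10⁻³¹ × 1.498 × 10⁻¹⁶) = 1.652 × 10⁻²³ kg·m/s.
λ = h/p = 6.626 × 10⁻³⁴ / 1.652 × 10⁻²³ = 4.01 × 10⁻¹¹ m = 40.1 pm.

λ = 40.1 pm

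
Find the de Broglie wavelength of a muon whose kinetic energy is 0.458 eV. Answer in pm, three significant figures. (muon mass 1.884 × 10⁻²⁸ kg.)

λ = 126 pm

KE = 0.458 eV = 7.337 × 10⁻²⁰ J.
p = √(2mKE) = √(2 × 1.884 × 10⁻²⁸ × 7.337 × 10⁻²⁰) = 5.258 × 10⁻²⁴ kg·m/s.
λ = h/p = 6.626 × 10⁻³⁴ / 5.258 × 10⁻²⁴ = 1.26 × 10⁻¹⁰ m = 126 pm.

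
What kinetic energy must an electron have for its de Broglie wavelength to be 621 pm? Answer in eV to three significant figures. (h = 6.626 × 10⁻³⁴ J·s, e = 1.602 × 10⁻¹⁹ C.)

p = h/λ = 6.626 × 10⁻³⁴ / 6.210 × 10⁻¹⁰ = 1.067 × 10⁻²⁴ kg·m/s.
KE = p²/(2m) = (1.067 × 10⁻²⁴)² / (2 × 9.109 × 10⁻³¹) = 6.249 × 10⁻¹⁹ J = 3.90 eV.

KE = 3.90 eV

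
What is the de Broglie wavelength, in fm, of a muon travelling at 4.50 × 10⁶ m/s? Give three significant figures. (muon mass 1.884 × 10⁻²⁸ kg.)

λ = 782 fm

p = mv = 1.884 × 10⁻²⁸ × 4.50 × 10⁶ = 8.478 × 10⁻²² kg·m/s.
λ = h/p = 6.626 × 10⁻³⁴ / 8.478 × 10⁻²² = 7.82 × 10⁻¹³ m = 782 fm.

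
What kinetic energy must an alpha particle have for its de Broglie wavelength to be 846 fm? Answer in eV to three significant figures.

KE = 288 eV

p = h/λ = 6.626 × 10⁻³⁴ / 8.460 × 10⁻¹³ = 7.832 × 10⁻²² kg·m/s.
KE = p²/(2m) = (7.832 × 10⁻²²)² / (2 × 6.645 × 10⁻²⁷) = 4.616 × 10⁻¹⁷ J = 288 eV.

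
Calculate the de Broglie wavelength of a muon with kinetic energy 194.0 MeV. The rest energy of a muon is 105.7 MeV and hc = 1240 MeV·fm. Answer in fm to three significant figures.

λ = 4.42 fm

Total energy E = KE + m₀c² = 194.0 + 105.7 = 299.7 MeV.
(pc)² = E² − (m₀c²)² = (299.7)² − (105.7)² = 7.865 × 10⁴ MeV², so pc = 280.4 MeV.
λ = hc/(pc) = 1240 MeV·fm / 280.4 MeV = 4.42 fm.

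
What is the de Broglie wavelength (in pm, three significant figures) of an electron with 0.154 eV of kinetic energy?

λ = 3130 pm

KE = 0.154 eV = 2.467 × 10⁻²⁰ J.
p = √(2mKE) = √(2 × 9.109 × 10⁻³¹ × 2.467 × 10⁻²⁰) = 2.120 × 10⁻²⁵ kg·m/s.
λ = h/p = 6.626 × 10⁻³⁴ / 2.120 × 10⁻²⁵ = 3.13 × 10⁻⁹ m = 3130 pm.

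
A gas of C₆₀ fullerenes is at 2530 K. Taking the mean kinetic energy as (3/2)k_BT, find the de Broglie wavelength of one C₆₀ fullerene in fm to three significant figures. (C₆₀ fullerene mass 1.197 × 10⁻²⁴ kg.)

λ = 1870 fm

KE = (3/2)k_BT = 1.5 × 1.381 × 10⁻²³ × 2530 = 5.241 × 10⁻²⁰ J.
p = √(2mKE) = √(2 × 1.197 × 10⁻²⁴ × 5.241 × 10⁻²⁰) = 3.542 × 10⁻²² kg·m/s.
λ = h/p = 1.87 × 10⁻¹² m = 1870 fm.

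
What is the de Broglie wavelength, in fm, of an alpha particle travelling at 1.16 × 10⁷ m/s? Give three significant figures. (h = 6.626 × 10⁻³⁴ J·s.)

λ = 8.60 fm

p = mv = 6.645 × 10⁻²⁷ × 1.16 × 10⁷ = 7.708 × 10⁻²⁰ kg·m/s.
λ = h/p = 6.626 × 10⁻³⁴ / 7.708 × 10⁻²⁰ = 8.60 × 10⁻¹⁵ m = 8.60 fm.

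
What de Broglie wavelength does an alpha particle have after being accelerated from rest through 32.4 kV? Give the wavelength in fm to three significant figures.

KE = 2eV = 2 × 1.602 × 10⁻¹⁹ × 3.240 × 10⁴ = 1.038 × 10⁻¹⁴ J.
p = √(2mKE) = √(2 × 6.645 × 10⁻²⁷ × 1.038 × 10⁻¹⁴) = 1.175 × 10⁻²⁰ kg·m/s.
λ = h/p = 6.626 × 10⁻³⁴ / 1.175 × 10⁻²⁰ = 5.64 × 10⁻¹⁴ m = 56.4 fm.

λ = 56.4 fm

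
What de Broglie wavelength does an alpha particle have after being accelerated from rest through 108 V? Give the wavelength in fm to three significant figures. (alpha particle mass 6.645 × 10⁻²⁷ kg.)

λ = 977 fm

KE = 2eV = 2 × 1.602 × 10⁻¹⁹ × 108.0 = 3.460 × 10⁻¹⁷ J.
p = √(2mKE) = √(2 × 6.645 × 10⁻²⁷ × 3.460 × 10⁻¹⁷) = 6.781 × 10⁻²² kg·m/s.
λ = h/p = 6.626 × 10⁻³⁴ / 6.781 × 10⁻²² = 9.77 × 10⁻¹³ m = 977 fm.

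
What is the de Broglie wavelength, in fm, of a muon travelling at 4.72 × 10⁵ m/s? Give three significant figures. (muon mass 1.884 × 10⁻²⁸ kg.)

λ = 7450 fm

p = mv = 1.884 × 10⁻²⁸ × 4.72 × 10⁵ = 8.892 × 10⁻²³ kg·m/s.
λ = h/p = 6.626 × 10⁻³⁴ / 8.892 × 10⁻²³ = 7.45 × 10⁻¹² m = 7450 fm.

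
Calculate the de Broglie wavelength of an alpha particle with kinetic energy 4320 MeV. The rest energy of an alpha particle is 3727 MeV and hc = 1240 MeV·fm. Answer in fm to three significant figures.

λ = 0.174 fm

Total energy E = KE + m₀c² = 4320 + 3727 = 8047 MeV.
(pc)² = E² − (m₀c²)² = (8047)² − (3727)² = 5.086 × 10⁷ MeV², so pc = 7132 MeV.
λ = hc/(pc) = 1240 MeV·fm / 7132 MeV = 0.174 fm.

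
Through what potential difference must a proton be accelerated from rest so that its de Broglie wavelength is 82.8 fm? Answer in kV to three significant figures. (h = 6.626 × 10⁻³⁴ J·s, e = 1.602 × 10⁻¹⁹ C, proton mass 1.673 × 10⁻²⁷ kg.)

p = h/λ = 6.626 × 10⁻³⁴ / 8.280 × 10⁻¹⁴ = 8.002 × 10⁻²¹ kg·m/s.
KE = p²/(2m) = 1.914 × 10⁻¹⁴ J.
V = KE/e = 1.914 × 10⁻¹⁴ / (1.602 × 10⁻¹⁹) = 119 kV.

V = 119 kV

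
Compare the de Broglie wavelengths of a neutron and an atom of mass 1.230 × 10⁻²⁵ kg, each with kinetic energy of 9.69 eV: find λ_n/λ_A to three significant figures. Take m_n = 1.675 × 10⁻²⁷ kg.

At fixed KE, p = √(2mKE) so λ = h/p ∝ 1/√m.
λ_n/λ_A = √(m_A/m_n) = √(1.230 × 10⁻²⁵/1.675 × 10⁻²⁷) = √(73.43) = 8.57.

λ_n/λ_A = 8.57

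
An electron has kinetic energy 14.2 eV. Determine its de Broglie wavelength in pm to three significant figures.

KE = 14.2 eV = 2.275 × 10⁻¹⁸ J.
p = √(2mKE) = √(2 × 9.109 × 10⁻³¹ × 2.275 × 10⁻¹⁸) = 2.036 × 10⁻²⁴ kg·m/s.
λ = h/p = 6.626 × 10⁻³⁴ / 2.036 × 10⁻²⁴ = 3.25 × 10⁻¹⁰ m = 325 pm.

λ = 325 pm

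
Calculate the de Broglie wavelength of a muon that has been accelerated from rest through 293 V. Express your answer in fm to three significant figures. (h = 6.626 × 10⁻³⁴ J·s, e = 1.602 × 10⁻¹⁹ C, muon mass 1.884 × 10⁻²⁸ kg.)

λ = 4980 fm

KE = eV = 1.602 × 10⁻¹⁹ × 293.0 = 4.694 × 10⁻¹⁷ J.
p = √(2mKE) = √(2 × 1.884 × 10⁻²⁸ × 4.694 × 10⁻¹⁷) = 1.330 × 10⁻²² kg·m/s.
λ = h/p = 6.626 × 10⁻³⁴ / 1.330 × 10⁻²² = 4.98 × 10⁻¹² m = 4980 fm.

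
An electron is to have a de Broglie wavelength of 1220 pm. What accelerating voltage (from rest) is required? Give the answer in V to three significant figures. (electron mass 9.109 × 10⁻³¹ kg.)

p = h/λ = 6.626 × 10⁻³⁴ / 1.220 × 10⁻⁹ = 5.431 × 10⁻²⁵ kg·m/s.
KE = p²/(2m) = 1.619 × 10⁻¹⁹ J.
V = KE/e = 1.619 × 10⁻¹⁹ / (1.602 × 10⁻¹⁹) = 1.01 V.

V = 1.01 V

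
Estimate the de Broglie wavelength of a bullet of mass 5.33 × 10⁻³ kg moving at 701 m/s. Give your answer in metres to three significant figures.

p = mv = 5.33 × 10⁻³ × 701 = 3.736 kg·m/s.
λ = h/p = 6.626 × 10⁻³⁴ / 3.736 = 1.77 × 10⁻³⁴ m.

λ = 1.77 × 10⁻³⁴ m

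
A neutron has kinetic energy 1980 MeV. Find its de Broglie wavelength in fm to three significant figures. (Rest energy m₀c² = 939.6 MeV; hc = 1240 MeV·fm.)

λ = 0.449 fm

Total energy E = KE + m₀c² = 1980 + 939.6 = 2919.6 MeV.
(pc)² = E² − (m₀c²)² = (2919.6)² − (939.6)² = 7.641 × 10⁶ MeV², so pc = 2764 MeV.
λ = hc/(pc) = 1240 MeV·fm / 2764 MeV = 0.449 fm.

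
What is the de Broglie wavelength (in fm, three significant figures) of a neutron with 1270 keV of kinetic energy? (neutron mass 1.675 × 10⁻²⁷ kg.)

KE = 1270 keV = 2.035 × 10⁻¹³ J.
p = √(2mKE) = √(2 × 1.675 × 10⁻²⁷ × 2.035 × 10⁻¹³) = 2.611 × 10⁻²⁰ kg·m/s.
λ = h/p = 6.626 × 10⁻³⁴ / 2.611 × 10⁻²⁰ = 2.54 × 10⁻¹⁴ m = 25.4 fm.

λ = 25.4 fm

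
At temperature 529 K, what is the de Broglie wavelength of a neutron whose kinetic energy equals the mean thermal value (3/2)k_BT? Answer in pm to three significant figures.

λ = 109 pm

KE = (3/2)k_BT = 1.5 × 1.381 × 10⁻²³ × 529 = 1.096 × 10⁻²⁰ J.
p = √(2mKE) = √(2 × 1.675 × 10⁻²⁷ × 1.096 × 10⁻²⁰) = 6.059 × 10⁻²⁴ kg·m/s.
λ = h/p = 1.09 × 10⁻¹⁰ m = 109 pm.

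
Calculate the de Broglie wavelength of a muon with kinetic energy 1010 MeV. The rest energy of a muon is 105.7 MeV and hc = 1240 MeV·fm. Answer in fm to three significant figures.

Total energy E = KE + m₀c² = 1010 + 105.7 = 1115.7 MeV.
(pc)² = E² − (m₀c²)² = (1115.7)² − (105.7)² = 1.234 × 10⁶ MeV², so pc = 1111 MeV.
λ = hc/(pc) = 1240 MeV·fm / 1111 MeV = 1.12 fm.

λ = 1.12 fm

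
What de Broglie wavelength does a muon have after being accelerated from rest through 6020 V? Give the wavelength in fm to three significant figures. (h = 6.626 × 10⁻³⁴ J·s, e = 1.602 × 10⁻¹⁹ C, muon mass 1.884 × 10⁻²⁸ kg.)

KE = eV = 1.602 × 10⁻¹⁹ × 6020 = 9.644 × 10⁻¹⁶ J.
p = √(2mKE) = √(2 × 1.884 × 10⁻²⁸ × 9.644 × 10⁻¹⁶) = 6.028 × 10⁻²² kg·m/s.
λ = h/p = 6.626 × 10⁻³⁴ / 6.028 × 10⁻²² = 1.10 × 10⁻¹² m = 1100 fm.

λ = 1100 fm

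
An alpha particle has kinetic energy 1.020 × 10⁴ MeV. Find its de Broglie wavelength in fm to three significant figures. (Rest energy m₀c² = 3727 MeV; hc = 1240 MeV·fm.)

λ = 0.0924 fm

Total energy E = KE + m₀c² = 1.020 × 10⁴ + 3727 = 13927 MeV.
(pc)² = E² − (m₀c²)² = (13927)² − (3727)² = 1.801 × 10⁸ MeV², so pc = 1.342 × 10⁴ MeV.
λ = hc/(pc) = 1240 MeV·fm / 1.342 × 10⁴ MeV = 0.0924 fm.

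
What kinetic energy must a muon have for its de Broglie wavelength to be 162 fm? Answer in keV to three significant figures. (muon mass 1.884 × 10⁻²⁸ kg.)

p = h/λ = 6.626 × 10⁻³⁴ / 1.620 × 10⁻¹³ = 4.090 × 10⁻²¹ kg·m/s.
KE = p²/(2m) = (4.090 × 10⁻²¹)² / (2 × 1.884 × 10⁻²⁸) = 4.440 × 10⁻¹⁴ J = 277 keV.

KE = 277 keV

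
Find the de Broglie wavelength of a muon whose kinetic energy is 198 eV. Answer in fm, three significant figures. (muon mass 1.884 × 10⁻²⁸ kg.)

λ = 6060 fm

KE = 198 eV = 3.172 × 10⁻¹⁷ J.
p = √(2mKE) = √(2 × 1.884 × 10⁻²⁸ × 3.172 × 10⁻¹⁷) = 1.093 × 10⁻²² kg·m/s.
λ = h/p = 6.626 × 10⁻³⁴ / 1.093 × 10⁻²² = 6.06 × 10⁻¹² m = 6060 fm.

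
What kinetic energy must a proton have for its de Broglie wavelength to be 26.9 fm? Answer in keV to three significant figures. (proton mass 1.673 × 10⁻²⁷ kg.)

KE = 1130 keV

p = h/λ = 6.626 × 10⁻³⁴ / 2.690 × 10⁻¹⁴ = 2.463 × 10⁻²⁰ kg·m/s.
KE = p²/(2m) = (2.463 × 10⁻²⁰)² / (2 × 1.673 × 10⁻²⁷) = 1.813 × 10⁻¹³ J = 1130 keV.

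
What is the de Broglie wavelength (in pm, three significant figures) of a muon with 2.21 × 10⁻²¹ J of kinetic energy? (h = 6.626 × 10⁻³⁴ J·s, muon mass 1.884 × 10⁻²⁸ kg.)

λ = 726 pm

p = √(2mKE) = √(2 × 1.884 × 10⁻²⁸ × 2.210 × 10⁻²¹) = 9.125 × 10⁻²⁵ kg·m/s.
λ = h/p = 6.626 × 10⁻³⁴ / 9.125 × 10⁻²⁵ = 7.26 × 10⁻¹⁰ m = 726 pm.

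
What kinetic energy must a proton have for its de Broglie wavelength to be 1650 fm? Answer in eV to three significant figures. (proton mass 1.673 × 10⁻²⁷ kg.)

KE = 301 eV

p = h/λ = 6.626 × 10⁻³⁴ / 1.650 × 10⁻¹² = 4.016 × 10⁻²² kg·m/s.
KE = p²/(2m) = (4.016 × 10⁻²²)² / (2 × 1.673 × 10⁻²⁷) = 4.820 × 10⁻¹⁷ J = 301 eV.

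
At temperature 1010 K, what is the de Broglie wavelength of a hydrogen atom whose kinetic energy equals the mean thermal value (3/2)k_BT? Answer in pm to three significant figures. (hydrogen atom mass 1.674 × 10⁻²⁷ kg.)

λ = 79.2 pm

KE = (3/2)k_BT = 1.5 × 1.381 × 10⁻²³ × 1010 = 2.092 × 10⁻²⁰ J.
p = √(2mKE) = √(2 × 1.674 × 10⁻²⁷ × 2.092 × 10⁻²⁰) = 8.369 × 10⁻²⁴ kg·m/s.
λ = h/p = 7.92 × 10⁻¹¹ m = 79.2 pm.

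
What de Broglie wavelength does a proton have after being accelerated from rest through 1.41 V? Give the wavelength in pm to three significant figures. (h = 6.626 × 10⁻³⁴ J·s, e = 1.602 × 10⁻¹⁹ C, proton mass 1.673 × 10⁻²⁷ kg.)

KE = eV = 1.602 × 10⁻¹⁹ × 1.410 = 2.259 × 10⁻¹⁹ J.
p = √(2mKE) = √(2 × 1.673 × 10⁻²⁷ × 2.259 × 10⁻¹⁹) = 2.749 × 10⁻²³ kg·m/s.
λ = h/p = 6.626 × 10⁻³⁴ / 2.749 × 10⁻²³ = 2.41 × 10⁻¹¹ m = 24.1 pm.

λ = 24.1 pm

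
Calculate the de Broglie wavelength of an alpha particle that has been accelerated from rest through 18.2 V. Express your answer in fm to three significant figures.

KE = 2eV = 2 × 1.602 × 10⁻¹⁹ × 18.20 = 5.831 × 10⁻¹⁸ J.
p = √(2mKE) = √(2 × 6.645 × 10⁻²⁷ × 5.831 × 10⁻¹⁸) = 2.784 × 10⁻²² kg·m/s.
λ = h/p = 6.626 × 10⁻³⁴ / 2.784 × 10⁻²² = 2.38 × 10⁻¹² m = 2380 fm.

λ = 2380 fm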